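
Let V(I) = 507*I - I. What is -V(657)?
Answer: -332442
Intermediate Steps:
V(I) = 506*I
-V(657) = -506*657 = -1*332442 = -332442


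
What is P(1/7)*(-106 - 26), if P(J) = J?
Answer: -132/7 ≈ -18.857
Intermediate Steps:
P(1/7)*(-106 - 26) = (-106 - 26)/7 = (⅐)*(-132) = -132/7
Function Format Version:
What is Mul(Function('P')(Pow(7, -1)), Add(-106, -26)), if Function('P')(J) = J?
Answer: Rational(-132, 7) ≈ -18.857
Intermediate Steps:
Mul(Function('P')(Pow(7, -1)), Add(-106, -26)) = Mul(Pow(7, -1), Add(-106, -26)) = Mul(Rational(1, 7), -132) = Rational(-132, 7)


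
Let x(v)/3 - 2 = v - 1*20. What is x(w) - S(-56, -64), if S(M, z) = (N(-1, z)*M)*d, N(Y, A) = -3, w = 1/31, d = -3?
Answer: 13953/31 ≈ 450.10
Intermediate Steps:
w = 1/31 ≈ 0.032258
x(v) = -54 + 3*v (x(v) = 6 + 3*(v - 1*20) = 6 + 3*(v - 20) = 6 + 3*(-20 + v) = 6 + (-60 + 3*v) = -54 + 3*v)
S(M, z) = 9*M (S(M, z) = -3*M*(-3) = 9*M)
x(w) - S(-56, -64) = (-54 + 3*(1/31)) - 9*(-56) = (-54 + 3/31) - 1*(-504) = -1671/31 + 504 = 13953/31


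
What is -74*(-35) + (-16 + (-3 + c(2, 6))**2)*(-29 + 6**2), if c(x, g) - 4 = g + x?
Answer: 3045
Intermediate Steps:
c(x, g) = 4 + g + x (c(x, g) = 4 + (g + x) = 4 + g + x)
-74*(-35) + (-16 + (-3 + c(2, 6))**2)*(-29 + 6**2) = -74*(-35) + (-16 + (-3 + (4 + 6 + 2))**2)*(-29 + 6**2) = 2590 + (-16 + (-3 + 12)**2)*(-29 + 36) = 2590 + (-16 + 9**2)*7 = 2590 + (-16 + 81)*7 = 2590 + 65*7 = 2590 + 455 = 3045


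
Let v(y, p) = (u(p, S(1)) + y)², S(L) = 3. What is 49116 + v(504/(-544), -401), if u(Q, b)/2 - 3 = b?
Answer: 227679393/4624 ≈ 49239.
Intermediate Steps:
u(Q, b) = 6 + 2*b
v(y, p) = (12 + y)² (v(y, p) = ((6 + 2*3) + y)² = ((6 + 6) + y)² = (12 + y)²)
49116 + v(504/(-544), -401) = 49116 + (12 + 504/(-544))² = 49116 + (12 + 504*(-1/544))² = 49116 + (12 - 63/68)² = 49116 + (753/68)² = 49116 + 567009/4624 = 227679393/4624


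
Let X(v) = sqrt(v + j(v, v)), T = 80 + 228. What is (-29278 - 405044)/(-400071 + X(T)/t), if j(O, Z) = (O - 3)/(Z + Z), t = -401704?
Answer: 17271971988749647457283072/15909889679802220950815663 - 348937769376*sqrt(29265082)/15909889679802220950815663 ≈ 1.0856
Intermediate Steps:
T = 308
j(O, Z) = (-3 + O)/(2*Z) (j(O, Z) = (-3 + O)/((2*Z)) = (-3 + O)*(1/(2*Z)) = (-3 + O)/(2*Z))
X(v) = sqrt(v + (-3 + v)/(2*v))
(-29278 - 405044)/(-400071 + X(T)/t) = (-29278 - 405044)/(-400071 + (sqrt(2 - 6/308 + 4*308)/2)/(-401704)) = -434322/(-400071 + (sqrt(2 - 6*1/308 + 1232)/2)*(-1/401704)) = -434322/(-400071 + (sqrt(2 - 3/154 + 1232)/2)*(-1/401704)) = -434322/(-400071 + (sqrt(190033/154)/2)*(-1/401704)) = -434322/(-400071 + ((sqrt(29265082)/154)/2)*(-1/401704)) = -434322/(-400071 + (sqrt(29265082)/308)*(-1/401704)) = -434322/(-400071 - sqrt(29265082)/123724832)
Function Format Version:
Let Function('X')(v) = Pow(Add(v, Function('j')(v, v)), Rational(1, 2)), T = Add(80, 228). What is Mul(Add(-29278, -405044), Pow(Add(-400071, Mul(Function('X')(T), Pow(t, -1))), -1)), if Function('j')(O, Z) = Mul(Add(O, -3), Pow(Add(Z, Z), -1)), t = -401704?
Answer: Add(Rational(17271971988749647457283072, 15909889679802220950815663), Mul(Rational(-348937769376, 15909889679802220950815663), Pow(29265082, Rational(1, 2)))) ≈ 1.0856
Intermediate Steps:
T = 308
Function('j')(O, Z) = Mul(Rational(1, 2), Pow(Z, -1), Add(-3, O)) (Function('j')(O, Z) = Mul(Add(-3, O), Pow(Mul(2, Z), -1)) = Mul(Add(-3, O), Mul(Rational(1, 2), Pow(Z, -1))) = Mul(Rational(1, 2), Pow(Z, -1), Add(-3, O)))
Function('X')(v) = Pow(Add(v, Mul(Rational(1, 2), Pow(v, -1), Add(-3, v))), Rational(1, 2))
Mul(Add(-29278, -405044), Pow(Add(-400071, Mul(Function('X')(T), Pow(t, -1))), -1)) = Mul(Add(-29278, -405044), Pow(Add(-400071, Mul(Mul(Rational(1, 2), Pow(Add(2, Mul(-6, Pow(308, -1)), Mul(4, 308)), Rational(1, 2))), Pow(-401704, -1))), -1)) = Mul(-434322, Pow(Add(-400071, Mul(Mul(Rational(1, 2), Pow(Add(2, Mul(-6, Rational(1, 308)), 1232), Rational(1, 2))), Rational(-1, 401704))), -1)) = Mul(-434322, Pow(Add(-400071, Mul(Mul(Rational(1, 2), Pow(Add(2, Rational(-3, 154), 1232), Rational(1, 2))), Rational(-1, 401704))), -1)) = Mul(-434322, Pow(Add(-400071, Mul(Mul(Rational(1, 2), Pow(Rational(190033, 154), Rational(1, 2))), Rational(-1, 401704))), -1)) = Mul(-434322, Pow(Add(-400071, Mul(Mul(Rational(1, 2), Mul(Rational(1, 154), Pow(29265082, Rational(1, 2)))), Rational(-1, 401704))), -1)) = Mul(-434322, Pow(Add(-400071, Mul(Mul(Rational(1, 308), Pow(29265082, Rational(1, 2))), Rational(-1, 401704))), -1)) = Mul(-434322, Pow(Add(-400071, Mul(Rational(-1, 123724832), Pow(29265082, Rational(1, 2)))), -1))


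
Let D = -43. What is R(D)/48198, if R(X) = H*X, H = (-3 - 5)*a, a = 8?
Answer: 1376/24099 ≈ 0.057098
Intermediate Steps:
H = -64 (H = (-3 - 5)*8 = -8*8 = -64)
R(X) = -64*X
R(D)/48198 = -64*(-43)/48198 = 2752*(1/48198) = 1376/24099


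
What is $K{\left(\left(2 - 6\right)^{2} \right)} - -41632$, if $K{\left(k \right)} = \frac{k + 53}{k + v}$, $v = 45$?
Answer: $\frac{2539621}{61} \approx 41633.0$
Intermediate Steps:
$K{\left(k \right)} = \frac{53 + k}{45 + k}$ ($K{\left(k \right)} = \frac{k + 53}{k + 45} = \frac{53 + k}{45 + k}$)
$K{\left(\left(2 - 6\right)^{2} \right)} - -41632 = \frac{53 + \left(2 - 6\right)^{2}}{45 + \left(2 - 6\right)^{2}} - -41632 = \frac{53 + \left(-4\right)^{2}}{45 + \left(-4\right)^{2}} + 41632 = \frac{53 + 16}{45 + 16} + 41632 = \frac{1}{61} \cdot 69 + 41632 = \frac{69}{61} + 41632 = \frac{2539621}{61}$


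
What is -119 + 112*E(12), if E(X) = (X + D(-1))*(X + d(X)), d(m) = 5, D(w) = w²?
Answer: 24633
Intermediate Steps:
E(X) = (1 + X)*(5 + X) (E(X) = (X + (-1)²)*(X + 5) = (X + 1)*(5 + X) = (1 + X)*(5 + X))
-119 + 112*E(12) = -119 + 112*(5 + 12² + 6*12) = -119 + 112*(5 + 144 + 72) = -119 + 112*221 = -119 + 24752 = 24633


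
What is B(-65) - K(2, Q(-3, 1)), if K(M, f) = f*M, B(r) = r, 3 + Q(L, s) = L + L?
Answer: -47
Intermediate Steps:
Q(L, s) = -3 + 2*L (Q(L, s) = -3 + (L + L) = -3 + 2*L)
K(M, f) = M*f
B(-65) - K(2, Q(-3, 1)) = -65 - 2*(-3 + 2*(-3)) = -65 - 2*(-3 - 6) = -65 - 2*(-9) = -65 - 1*(-18) = -65 + 18 = -47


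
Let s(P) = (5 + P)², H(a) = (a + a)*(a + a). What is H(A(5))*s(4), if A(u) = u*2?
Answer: 32400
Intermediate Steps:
A(u) = 2*u
H(a) = 4*a² (H(a) = (2*a)*(2*a) = 4*a²)
H(A(5))*s(4) = (4*(2*5)²)*(5 + 4)² = (4*10²)*9² = (4*100)*81 = 400*81 = 32400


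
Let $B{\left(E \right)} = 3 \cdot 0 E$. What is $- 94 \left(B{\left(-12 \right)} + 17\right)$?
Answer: $-1598$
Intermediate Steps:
$B{\left(E \right)} = 0$ ($B{\left(E \right)} = 0 E = 0$)
$- 94 \left(B{\left(-12 \right)} + 17\right) = - 94 \left(0 + 17\right) = \left(-94\right) 17 = -1598$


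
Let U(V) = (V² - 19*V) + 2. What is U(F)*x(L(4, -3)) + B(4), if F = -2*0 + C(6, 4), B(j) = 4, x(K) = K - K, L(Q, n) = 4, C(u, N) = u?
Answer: 4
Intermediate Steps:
x(K) = 0
F = 6 (F = -2*0 + 6 = 0 + 6 = 6)
U(V) = 2 + V² - 19*V
U(F)*x(L(4, -3)) + B(4) = (2 + 6² - 19*6)*0 + 4 = (2 + 36 - 114)*0 + 4 = -76*0 + 4 = 0 + 4 = 4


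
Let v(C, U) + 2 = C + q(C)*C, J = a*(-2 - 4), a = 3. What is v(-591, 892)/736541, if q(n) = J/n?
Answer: -47/56657 ≈ -0.00082955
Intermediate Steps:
J = -18 (J = 3*(-2 - 4) = 3*(-6) = -18)
q(n) = -18/n
v(C, U) = -20 + C (v(C, U) = -2 + (C + (-18/C)*C) = -2 + (C - 18) = -2 + (-18 + C) = -20 + C)
v(-591, 892)/736541 = (-20 - 591)/736541 = -611*1/736541 = -47/56657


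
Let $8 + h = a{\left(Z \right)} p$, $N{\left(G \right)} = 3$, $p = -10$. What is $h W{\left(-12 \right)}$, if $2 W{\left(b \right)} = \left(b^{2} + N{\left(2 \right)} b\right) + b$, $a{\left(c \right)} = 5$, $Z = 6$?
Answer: $-2784$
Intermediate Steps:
$h = -58$ ($h = -8 + 5 \left(-10\right) = -8 - 50 = -58$)
$W{\left(b \right)} = \frac{b^{2}}{2} + 2 b$ ($W{\left(b \right)} = \frac{\left(b^{2} + 3 b\right) + b}{2} = \frac{b^{2} + 4 b}{2} = \frac{b^{2}}{2} + 2 b$)
$h W{\left(-12 \right)} = - 58 \cdot \frac{1}{2} \left(-12\right) \left(4 - 12\right) = - 58 \cdot \frac{1}{2} \left(-12\right) \left(-8\right) = \left(-58\right) 48 = -2784$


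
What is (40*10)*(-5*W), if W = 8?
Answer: -16000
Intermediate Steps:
(40*10)*(-5*W) = (40*10)*(-5*8) = 400*(-40) = -16000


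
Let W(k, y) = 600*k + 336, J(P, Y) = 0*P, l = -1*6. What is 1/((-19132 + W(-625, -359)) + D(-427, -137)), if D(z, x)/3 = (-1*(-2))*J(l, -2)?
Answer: -1/393796 ≈ -2.5394e-6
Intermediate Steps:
l = -6
J(P, Y) = 0
W(k, y) = 336 + 600*k
D(z, x) = 0 (D(z, x) = 3*(-1*(-2)*0) = 3*(2*0) = 3*0 = 0)
1/((-19132 + W(-625, -359)) + D(-427, -137)) = 1/((-19132 + (336 + 600*(-625))) + 0) = 1/((-19132 + (336 - 375000)) + 0) = 1/((-19132 - 374664) + 0) = 1/(-393796 + 0) = 1/(-393796) = -1/393796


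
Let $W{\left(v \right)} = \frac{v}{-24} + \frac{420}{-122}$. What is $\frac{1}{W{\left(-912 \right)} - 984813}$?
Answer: $- \frac{61}{60071485} \approx -1.0155 \cdot 10^{-6}$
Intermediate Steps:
$W{\left(v \right)} = - \frac{210}{61} - \frac{v}{24}$ ($W{\left(v \right)} = v \left(- \frac{1}{24}\right) + 420 \left(- \frac{1}{122}\right) = - \frac{v}{24} - \frac{210}{61} = - \frac{210}{61} - \frac{v}{24}$)
$\frac{1}{W{\left(-912 \right)} - 984813} = \frac{1}{\left(- \frac{210}{61} - -38\right) - 984813} = \frac{1}{\left(- \frac{210}{61} + 38\right) - 984813} = \frac{1}{\frac{2108}{61} - 984813} = \frac{1}{- \frac{60071485}{61}} = - \frac{61}{60071485}$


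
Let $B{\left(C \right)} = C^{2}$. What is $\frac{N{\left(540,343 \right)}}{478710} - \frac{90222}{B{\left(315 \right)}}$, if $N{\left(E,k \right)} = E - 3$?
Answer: $- \frac{35503613}{39094650} \approx -0.90814$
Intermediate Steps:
$N{\left(E,k \right)} = -3 + E$ ($N{\left(E,k \right)} = E - 3 = -3 + E$)
$\frac{N{\left(540,343 \right)}}{478710} - \frac{90222}{B{\left(315 \right)}} = \frac{-3 + 540}{478710} - \frac{90222}{315^{2}} = 537 \cdot \frac{1}{478710} - \frac{90222}{99225} = \frac{179}{159570} - \frac{30074}{33075} = - \frac{35503613}{39094650}$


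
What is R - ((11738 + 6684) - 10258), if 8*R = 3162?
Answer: -31075/4 ≈ -7768.8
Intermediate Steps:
R = 1581/4 (R = (⅛)*3162 = 1581/4 ≈ 395.25)
R - ((11738 + 6684) - 10258) = 1581/4 - ((11738 + 6684) - 10258) = 1581/4 - (18422 - 10258) = 1581/4 - 1*8164 = 1581/4 - 8164 = -31075/4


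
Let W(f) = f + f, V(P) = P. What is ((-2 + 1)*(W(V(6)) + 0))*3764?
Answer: -45168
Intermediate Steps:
W(f) = 2*f
((-2 + 1)*(W(V(6)) + 0))*3764 = ((-2 + 1)*(2*6 + 0))*3764 = -(12 + 0)*3764 = -1*12*3764 = -12*3764 = -45168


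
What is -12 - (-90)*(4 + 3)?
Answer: 618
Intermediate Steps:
-12 - (-90)*(4 + 3) = -12 - (-90)*7 = -12 - 30*(-21) = -12 + 630 = 618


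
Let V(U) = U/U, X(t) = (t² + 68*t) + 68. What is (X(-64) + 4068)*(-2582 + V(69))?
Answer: -10014280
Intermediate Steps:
X(t) = 68 + t² + 68*t
V(U) = 1
(X(-64) + 4068)*(-2582 + V(69)) = ((68 + (-64)² + 68*(-64)) + 4068)*(-2582 + 1) = ((68 + 4096 - 4352) + 4068)*(-2581) = (-188 + 4068)*(-2581) = 3880*(-2581) = -10014280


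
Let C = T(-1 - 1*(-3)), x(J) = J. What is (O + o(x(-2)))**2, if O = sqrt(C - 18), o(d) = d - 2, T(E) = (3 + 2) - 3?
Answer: -32*I ≈ -32.0*I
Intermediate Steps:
T(E) = 2 (T(E) = 5 - 3 = 2)
C = 2
o(d) = -2 + d
O = 4*I (O = sqrt(2 - 18) = sqrt(-16) = 4*I ≈ 4.0*I)
(O + o(x(-2)))**2 = (4*I + (-2 - 2))**2 = (4*I - 4)**2 = (-4 + 4*I)**2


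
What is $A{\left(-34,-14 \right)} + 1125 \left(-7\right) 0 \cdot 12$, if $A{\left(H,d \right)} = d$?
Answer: $-14$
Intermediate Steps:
$A{\left(-34,-14 \right)} + 1125 \left(-7\right) 0 \cdot 12 = -14 + 1125 \left(-7\right) 0 \cdot 12 = -14 + 1125 \cdot 0 \cdot 12 = -14 + 1125 \cdot 0 = -14 + 0 = -14$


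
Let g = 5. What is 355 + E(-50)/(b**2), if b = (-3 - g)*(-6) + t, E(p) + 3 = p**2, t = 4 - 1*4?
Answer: 820417/2304 ≈ 356.08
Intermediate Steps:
t = 0 (t = 4 - 4 = 0)
E(p) = -3 + p**2
b = 48 (b = (-3 - 1*5)*(-6) + 0 = (-3 - 5)*(-6) + 0 = -8*(-6) + 0 = 48 + 0 = 48)
355 + E(-50)/(b**2) = 355 + (-3 + (-50)**2)/(48**2) = 355 + (-3 + 2500)/2304 = 355 + 2497*(1/2304) = 355 + 2497/2304 = 820417/2304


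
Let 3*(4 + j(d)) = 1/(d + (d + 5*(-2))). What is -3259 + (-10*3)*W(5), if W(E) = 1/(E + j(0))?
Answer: -95411/29 ≈ -3290.0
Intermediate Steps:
j(d) = -4 + 1/(3*(-10 + 2*d)) (j(d) = -4 + 1/(3*(d + (d + 5*(-2)))) = -4 + 1/(3*(d + (d - 10))) = -4 + 1/(3*(d + (-10 + d))) = -4 + 1/(3*(-10 + 2*d)))
W(E) = 1/(-121/30 + E) (W(E) = 1/(E + (121 - 24*0)/(6*(-5 + 0))) = 1/(E + (1/6)*(121 + 0)/(-5)) = 1/(E + (1/6)*(-1/5)*121) = 1/(E - 121/30) = 1/(-121/30 + E))
-3259 + (-10*3)*W(5) = -3259 + (-10*3)*(30/(-121 + 30*5)) = -3259 - 900/(-121 + 150) = -3259 - 900/29 = -95411/29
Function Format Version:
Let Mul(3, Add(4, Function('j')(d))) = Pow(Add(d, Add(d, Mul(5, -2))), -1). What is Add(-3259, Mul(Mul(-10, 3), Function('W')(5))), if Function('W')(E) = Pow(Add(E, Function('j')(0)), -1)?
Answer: Rational(-95411, 29) ≈ -3290.0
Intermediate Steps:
Function('j')(d) = Add(-4, Mul(Rational(1, 3), Pow(Add(-10, Mul(2, d)), -1))) (Function('j')(d) = Add(-4, Mul(Rational(1, 3), Pow(Add(d, Add(d, Mul(5, -2))), -1))) = Add(-4, Mul(Rational(1, 3), Pow(Add(d, Add(d, -10)), -1))) = Add(-4, Mul(Rational(1, 3), Pow(Add(d, Add(-10, d)), -1))) = Add(-4, Mul(Rational(1, 3), Pow(Add(-10, Mul(2, d)), -1))))
Function('W')(E) = Pow(Add(Rational(-121, 30), E), -1) (Function('W')(E) = Pow(Add(E, Mul(Rational(1, 6), Pow(Add(-5, 0), -1), Add(121, Mul(-24, 0)))), -1) = Pow(Add(E, Mul(Rational(1, 6), Pow(-5, -1), Add(121, 0))), -1) = Pow(Add(E, Mul(Rational(1, 6), Rational(-1, 5), 121)), -1) = Pow(Add(E, Rational(-121, 30)), -1) = Pow(Add(Rational(-121, 30), E), -1))
Add(-3259, Mul(Mul(-10, 3), Function('W')(5))) = Add(-3259, Mul(Mul(-10, 3), Mul(30, Pow(Add(-121, Mul(30, 5)), -1)))) = Add(-3259, Mul(-30, Mul(30, Pow(Add(-121, 150), -1)))) = Add(-3259, Mul(-30, Mul(30, Pow(29, -1)))) = Add(-3259, Mul(-30, Mul(30, Rational(1, 29)))) = Add(-3259, Mul(-30, Rational(30, 29))) = Add(-3259, Rational(-900, 29)) = Rational(-95411, 29)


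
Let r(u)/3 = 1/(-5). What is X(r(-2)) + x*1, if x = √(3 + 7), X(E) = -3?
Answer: -3 + √10 ≈ 0.16228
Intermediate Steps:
r(u) = -⅗ (r(u) = 3/(-5) = 3*(-⅕) = -⅗)
x = √10 ≈ 3.1623
X(r(-2)) + x*1 = -3 + √10*1 = -3 + √10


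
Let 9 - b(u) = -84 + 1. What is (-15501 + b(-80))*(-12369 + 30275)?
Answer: -275913554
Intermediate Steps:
b(u) = 92 (b(u) = 9 - (-84 + 1) = 9 - 1*(-83) = 9 + 83 = 92)
(-15501 + b(-80))*(-12369 + 30275) = (-15501 + 92)*(-12369 + 30275) = -15409*17906 = -275913554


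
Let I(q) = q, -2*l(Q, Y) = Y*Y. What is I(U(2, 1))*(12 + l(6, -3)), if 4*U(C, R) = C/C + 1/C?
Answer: 45/16 ≈ 2.8125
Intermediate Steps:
U(C, R) = ¼ + 1/(4*C) (U(C, R) = (C/C + 1/C)/4 = (1 + 1/C)/4 = ¼ + 1/(4*C))
l(Q, Y) = -Y²/2 (l(Q, Y) = -Y*Y/2 = -Y²/2)
I(U(2, 1))*(12 + l(6, -3)) = ((¼)*(1 + 2)/2)*(12 - ½*(-3)²) = ((¼)*(½)*3)*(12 - ½*9) = 3*(12 - 9/2)/8 = (3/8)*(15/2) = 45/16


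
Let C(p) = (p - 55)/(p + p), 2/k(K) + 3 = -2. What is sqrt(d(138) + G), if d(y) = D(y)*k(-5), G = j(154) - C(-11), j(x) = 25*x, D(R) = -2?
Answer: 11*sqrt(795)/5 ≈ 62.031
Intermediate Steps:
k(K) = -2/5 (k(K) = 2/(-3 - 2) = 2/(-5) = 2*(-1/5) = -2/5)
C(p) = (-55 + p)/(2*p) (C(p) = (-55 + p)/((2*p)) = (-55 + p)*(1/(2*p)) = (-55 + p)/(2*p))
G = 3847 (G = 25*154 - (-55 - 11)/(2*(-11)) = 3850 - (-1)*(-66)/(2*11) = 3850 - 1*3 = 3850 - 3 = 3847)
d(y) = 4/5 (d(y) = -2*(-2/5) = 4/5)
sqrt(d(138) + G) = sqrt(4/5 + 3847) = sqrt(19239/5) = 11*sqrt(795)/5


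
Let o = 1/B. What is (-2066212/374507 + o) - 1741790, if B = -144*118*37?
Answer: -410112806918424875/235454048928 ≈ -1.7418e+6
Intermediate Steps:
B = -628704 (B = -16992*37 = -628704)
o = -1/628704 (o = 1/(-628704) = -1/628704 ≈ -1.5906e-6)
(-2066212/374507 + o) - 1741790 = (-2066212/374507 - 1/628704) - 1741790 = -1299036123755/235454048928 - 1741790 = -410112806918424875/235454048928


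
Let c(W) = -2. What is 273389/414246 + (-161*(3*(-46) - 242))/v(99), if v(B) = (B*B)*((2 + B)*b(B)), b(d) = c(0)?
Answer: 85985419783/136687509882 ≈ 0.62907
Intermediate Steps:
b(d) = -2
v(B) = B²*(-4 - 2*B) (v(B) = (B*B)*((2 + B)*(-2)) = B²*(-4 - 2*B))
273389/414246 + (-161*(3*(-46) - 242))/v(99) = 273389/414246 + (-161*(3*(-46) - 242))/((2*99²*(-2 - 1*99))) = 273389*(1/414246) + (-161*(-138 - 242))/((2*9801*(-2 - 99))) = 273389/414246 + (-161*(-380))/((2*9801*(-101))) = 273389/414246 + 61180/(-1979802) = 273389/414246 + 61180*(-1/1979802) = 273389/414246 - 30590/989901 = 85985419783/136687509882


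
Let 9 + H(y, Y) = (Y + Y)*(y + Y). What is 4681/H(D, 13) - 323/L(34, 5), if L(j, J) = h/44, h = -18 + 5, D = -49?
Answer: 13369487/12285 ≈ 1088.3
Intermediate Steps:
h = -13
H(y, Y) = -9 + 2*Y*(Y + y) (H(y, Y) = -9 + (Y + Y)*(y + Y) = -9 + (2*Y)*(Y + y) = -9 + 2*Y*(Y + y))
L(j, J) = -13/44
4681/H(D, 13) - 323/L(34, 5) = 4681/(-9 + 2*13² + 2*13*(-49)) - 323/(-13/44) = 4681/(-9 + 2*169 - 1274) - 323*(-44/13) = 4681/(-9 + 338 - 1274) + 14212/13 = 4681/(-945) + 14212/13 = 4681*(-1/945) + 14212/13 = -4681/945 + 14212/13 = 13369487/12285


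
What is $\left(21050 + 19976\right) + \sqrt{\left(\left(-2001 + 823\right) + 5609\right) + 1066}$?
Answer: $41026 + \sqrt{5497} \approx 41100.0$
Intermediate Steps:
$\left(21050 + 19976\right) + \sqrt{\left(\left(-2001 + 823\right) + 5609\right) + 1066} = 41026 + \sqrt{\left(-1178 + 5609\right) + 1066} = 41026 + \sqrt{4431 + 1066} = 41026 + \sqrt{5497}$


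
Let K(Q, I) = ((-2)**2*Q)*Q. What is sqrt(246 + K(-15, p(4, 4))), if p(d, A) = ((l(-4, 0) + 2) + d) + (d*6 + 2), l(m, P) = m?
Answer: sqrt(1146) ≈ 33.853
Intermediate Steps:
p(d, A) = 7*d (p(d, A) = ((-4 + 2) + d) + (d*6 + 2) = (-2 + d) + (6*d + 2) = (-2 + d) + (2 + 6*d) = 7*d)
K(Q, I) = 4*Q**2 (K(Q, I) = (4*Q)*Q = 4*Q**2)
sqrt(246 + K(-15, p(4, 4))) = sqrt(246 + 4*(-15)**2) = sqrt(246 + 4*225) = sqrt(246 + 900) = sqrt(1146)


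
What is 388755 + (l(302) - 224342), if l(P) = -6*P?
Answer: 162601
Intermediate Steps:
388755 + (l(302) - 224342) = 388755 + (-6*302 - 224342) = 388755 + (-1812 - 224342) = 388755 - 226154 = 162601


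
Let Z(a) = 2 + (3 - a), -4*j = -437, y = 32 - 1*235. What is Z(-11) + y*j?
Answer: -88647/4 ≈ -22162.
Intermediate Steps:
y = -203 (y = 32 - 235 = -203)
j = 437/4 (j = -1/4*(-437) = 437/4 ≈ 109.25)
Z(a) = 5 - a
Z(-11) + y*j = (5 - 1*(-11)) - 203*437/4 = (5 + 11) - 88711/4 = 16 - 88711/4 = -88647/4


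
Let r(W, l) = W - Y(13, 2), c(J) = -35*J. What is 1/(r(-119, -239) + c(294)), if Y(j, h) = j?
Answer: -1/10422 ≈ -9.5951e-5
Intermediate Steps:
r(W, l) = -13 + W (r(W, l) = W - 1*13 = W - 13 = -13 + W)
1/(r(-119, -239) + c(294)) = 1/((-13 - 119) - 35*294) = 1/(-132 - 10290) = 1/(-10422) = -1/10422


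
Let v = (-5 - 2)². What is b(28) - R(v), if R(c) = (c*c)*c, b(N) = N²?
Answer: -116865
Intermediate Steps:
v = 49 (v = (-7)² = 49)
R(c) = c³ (R(c) = c²*c = c³)
b(28) - R(v) = 28² - 1*49³ = 784 - 1*117649 = 784 - 117649 = -116865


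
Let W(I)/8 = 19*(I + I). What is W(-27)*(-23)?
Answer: 188784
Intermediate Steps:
W(I) = 304*I (W(I) = 8*(19*(I + I)) = 8*(19*(2*I)) = 8*(38*I) = 304*I)
W(-27)*(-23) = (304*(-27))*(-23) = -8208*(-23) = 188784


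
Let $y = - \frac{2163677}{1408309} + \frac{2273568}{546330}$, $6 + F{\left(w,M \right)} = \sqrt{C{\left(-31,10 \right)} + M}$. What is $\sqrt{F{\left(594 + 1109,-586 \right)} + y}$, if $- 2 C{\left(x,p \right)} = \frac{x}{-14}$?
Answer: $\frac{\sqrt{-4530228994198916340060 + 95882507361314520350 i \sqrt{115073}}}{36638164570} \approx 3.2473 + 3.7309 i$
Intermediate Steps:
$C{\left(x,p \right)} = \frac{x}{28}$ ($C{\left(x,p \right)} = - \frac{x \frac{1}{-14}}{2} = - \frac{x \left(- \frac{1}{14}\right)}{2} = - \frac{\left(- \frac{1}{14}\right) x}{2} = \frac{x}{28}$)
$F{\left(w,M \right)} = -6 + \sqrt{- \frac{31}{28} + M}$ ($F{\left(w,M \right)} = -6 + \sqrt{\frac{1}{28} \left(-31\right) + M} = -6 + \sqrt{- \frac{31}{28} + M}$)
$y = \frac{336634103517}{128233575995}$ ($y = \left(-2163677\right) \frac{1}{1408309} + 2273568 \cdot \frac{1}{546330} = - \frac{2163677}{1408309} + \frac{378928}{91055} = \frac{336634103517}{128233575995} \approx 2.6252$)
$\sqrt{F{\left(594 + 1109,-586 \right)} + y} = \sqrt{\left(-6 + \frac{\sqrt{-217 + 196 \left(-586\right)}}{14}\right) + \frac{336634103517}{128233575995}} = \sqrt{\left(-6 + \frac{\sqrt{-217 - 114856}}{14}\right) + \frac{336634103517}{128233575995}} = \sqrt{\left(-6 + \frac{\sqrt{-115073}}{14}\right) + \frac{336634103517}{128233575995}} = \sqrt{\left(-6 + \frac{i \sqrt{115073}}{14}\right) + \frac{336634103517}{128233575995}} = \sqrt{- \frac{432767352453}{128233575995} + \frac{i \sqrt{115073}}{14}}$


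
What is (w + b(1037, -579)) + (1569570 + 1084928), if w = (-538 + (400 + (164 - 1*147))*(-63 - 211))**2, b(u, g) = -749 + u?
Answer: 13180776402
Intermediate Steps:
w = 13178121616 (w = (-538 + (400 + (164 - 147))*(-274))**2 = (-538 + (400 + 17)*(-274))**2 = (-538 + 417*(-274))**2 = (-538 - 114258)**2 = (-114796)**2 = 13178121616)
(w + b(1037, -579)) + (1569570 + 1084928) = (13178121616 + (-749 + 1037)) + (1569570 + 1084928) = (13178121616 + 288) + 2654498 = 13178121904 + 2654498 = 13180776402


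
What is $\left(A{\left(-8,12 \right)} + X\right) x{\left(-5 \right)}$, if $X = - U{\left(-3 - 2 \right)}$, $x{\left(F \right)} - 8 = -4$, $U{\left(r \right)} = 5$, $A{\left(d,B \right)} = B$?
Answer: $28$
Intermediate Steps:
$x{\left(F \right)} = 4$ ($x{\left(F \right)} = 8 - 4 = 4$)
$X = -5$ ($X = \left(-1\right) 5 = -5$)
$\left(A{\left(-8,12 \right)} + X\right) x{\left(-5 \right)} = \left(12 - 5\right) 4 = 7 \cdot 4 = 28$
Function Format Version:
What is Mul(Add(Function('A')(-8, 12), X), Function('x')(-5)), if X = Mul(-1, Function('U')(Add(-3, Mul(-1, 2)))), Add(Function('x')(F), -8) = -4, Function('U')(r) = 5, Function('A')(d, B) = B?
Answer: 28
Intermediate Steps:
Function('x')(F) = 4 (Function('x')(F) = Add(8, -4) = 4)
X = -5 (X = Mul(-1, 5) = -5)
Mul(Add(Function('A')(-8, 12), X), Function('x')(-5)) = Mul(Add(12, -5), 4) = Mul(7, 4) = 28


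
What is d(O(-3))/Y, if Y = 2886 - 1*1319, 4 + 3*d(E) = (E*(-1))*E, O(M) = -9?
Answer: -85/4701 ≈ -0.018081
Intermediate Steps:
d(E) = -4/3 - E**2/3 (d(E) = -4/3 + ((E*(-1))*E)/3 = -4/3 + ((-E)*E)/3 = -4/3 + (-E**2)/3 = -4/3 - E**2/3)
Y = 1567 (Y = 2886 - 1319 = 1567)
d(O(-3))/Y = (-4/3 - 1/3*(-9)**2)/1567 = (-4/3 - 1/3*81)*(1/1567) = (-4/3 - 27)*(1/1567) = -85/3*1/1567 = -85/4701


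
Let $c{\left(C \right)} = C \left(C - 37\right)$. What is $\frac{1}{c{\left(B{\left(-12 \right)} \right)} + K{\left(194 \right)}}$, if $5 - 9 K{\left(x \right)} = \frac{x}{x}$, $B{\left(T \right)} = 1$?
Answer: $- \frac{9}{320} \approx -0.028125$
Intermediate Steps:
$c{\left(C \right)} = C \left(-37 + C\right)$
$K{\left(x \right)} = \frac{4}{9}$ ($K{\left(x \right)} = \frac{5}{9} - \frac{x \frac{1}{x}}{9} = \frac{5}{9} - \frac{1}{9} = \frac{4}{9}$)
$\frac{1}{c{\left(B{\left(-12 \right)} \right)} + K{\left(194 \right)}} = \frac{1}{1 \left(-37 + 1\right) + \frac{4}{9}} = \frac{1}{1 \left(-36\right) + \frac{4}{9}} = \frac{1}{-36 + \frac{4}{9}} = \frac{1}{- \frac{320}{9}} = - \frac{9}{320}$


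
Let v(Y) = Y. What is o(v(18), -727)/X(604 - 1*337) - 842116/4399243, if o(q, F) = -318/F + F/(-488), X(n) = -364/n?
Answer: -911837407761977/568111483782752 ≈ -1.6050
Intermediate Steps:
o(q, F) = -318/F - F/488 (o(q, F) = -318/F + F*(-1/488) = -318/F - F/488)
o(v(18), -727)/X(604 - 1*337) - 842116/4399243 = (-318/(-727) - 1/488*(-727))/((-364/(604 - 1*337))) - 842116/4399243 = (-318*(-1/727) + 727/488)/((-364/(604 - 337))) - 842116*1/4399243 = (318/727 + 727/488)/((-364/267)) - 842116/4399243 = 683713/(354776*((-364*1/267))) - 842116/4399243 = 683713/(354776*(-364/267)) - 842116/4399243 = (683713/354776)*(-267/364) - 842116/4399243 = -182551371/129138464 - 842116/4399243 = -911837407761977/568111483782752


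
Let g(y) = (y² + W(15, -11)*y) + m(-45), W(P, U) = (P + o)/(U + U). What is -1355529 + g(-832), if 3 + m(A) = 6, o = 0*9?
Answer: -7290082/11 ≈ -6.6274e+5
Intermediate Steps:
o = 0
m(A) = 3 (m(A) = -3 + 6 = 3)
W(P, U) = P/(2*U) (W(P, U) = (P + 0)/(U + U) = P/((2*U)) = P*(1/(2*U)) = P/(2*U))
g(y) = 3 + y² - 15*y/22 (g(y) = (y² + ((½)*15/(-11))*y) + 3 = (y² + ((½)*15*(-1/11))*y) + 3 = (y² - 15*y/22) + 3 = 3 + y² - 15*y/22)
-1355529 + g(-832) = -1355529 + (3 + (-832)² - 15/22*(-832)) = -1355529 + (3 + 692224 + 6240/11) = -1355529 + 7620737/11 = -7290082/11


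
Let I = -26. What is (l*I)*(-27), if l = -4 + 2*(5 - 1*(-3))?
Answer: 8424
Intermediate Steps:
l = 12 (l = -4 + 2*(5 + 3) = -4 + 2*8 = -4 + 16 = 12)
(l*I)*(-27) = (12*(-26))*(-27) = -312*(-27) = 8424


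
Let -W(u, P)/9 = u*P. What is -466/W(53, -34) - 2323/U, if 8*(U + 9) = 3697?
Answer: -151542281/29395125 ≈ -5.1554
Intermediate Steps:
W(u, P) = -9*P*u (W(u, P) = -9*u*P = -9*P*u)
U = 3625/8 (U = -9 + (1/8)*3697 = -9 + 3697/8 = 3625/8 ≈ 453.13)
-466/W(53, -34) - 2323/U = -466/((-9*(-34)*53)) - 2323/3625/8 = -466/16218 - 2323*8/3625 = -466*1/16218 - 18584/3625 = -233/8109 - 18584/3625 = -151542281/29395125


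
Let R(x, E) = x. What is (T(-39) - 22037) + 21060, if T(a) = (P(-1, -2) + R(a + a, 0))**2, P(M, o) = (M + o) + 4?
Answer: 4952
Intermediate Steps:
P(M, o) = 4 + M + o
T(a) = (1 + 2*a)**2 (T(a) = ((4 - 1 - 2) + (a + a))**2 = (1 + 2*a)**2)
(T(-39) - 22037) + 21060 = ((1 + 2*(-39))**2 - 22037) + 21060 = ((1 - 78)**2 - 22037) + 21060 = ((-77)**2 - 22037) + 21060 = (5929 - 22037) + 21060 = -16108 + 21060 = 4952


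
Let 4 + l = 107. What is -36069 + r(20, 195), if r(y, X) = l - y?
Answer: -35986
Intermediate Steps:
l = 103 (l = -4 + 107 = 103)
r(y, X) = 103 - y
-36069 + r(20, 195) = -36069 + (103 - 1*20) = -36069 + (103 - 20) = -36069 + 83 = -35986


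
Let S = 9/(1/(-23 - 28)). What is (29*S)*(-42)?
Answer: 559062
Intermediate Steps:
S = -459 (S = 9/(1/(-51)) = 9/(-1/51) = 9*(-51) = -459)
(29*S)*(-42) = (29*(-459))*(-42) = -13311*(-42) = 559062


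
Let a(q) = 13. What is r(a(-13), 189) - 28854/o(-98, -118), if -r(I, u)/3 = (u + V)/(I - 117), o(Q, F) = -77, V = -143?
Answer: 215103/572 ≈ 376.05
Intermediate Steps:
r(I, u) = -3*(-143 + u)/(-117 + I) (r(I, u) = -3*(u - 143)/(I - 117) = -3*(-143 + u)/(-117 + I))
r(a(-13), 189) - 28854/o(-98, -118) = 3*(143 - 1*189)/(-117 + 13) - 28854/(-77) = 3*(143 - 189)/(-104) - 28854*(-1/77) = 3*(-1/104)*(-46) + 4122/11 = 69/52 + 4122/11 = 215103/572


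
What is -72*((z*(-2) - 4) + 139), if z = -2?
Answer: -10008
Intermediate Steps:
-72*((z*(-2) - 4) + 139) = -72*((-2*(-2) - 4) + 139) = -72*((4 - 4) + 139) = -72*(0 + 139) = -72*139 = -10008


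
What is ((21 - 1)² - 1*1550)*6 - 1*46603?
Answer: -53503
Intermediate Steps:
((21 - 1)² - 1*1550)*6 - 1*46603 = (20² - 1550)*6 - 46603 = (400 - 1550)*6 - 46603 = -1150*6 - 46603 = -6900 - 46603 = -53503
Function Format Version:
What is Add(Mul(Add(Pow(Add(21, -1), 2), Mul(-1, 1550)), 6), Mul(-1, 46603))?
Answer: -53503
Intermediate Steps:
Add(Mul(Add(Pow(Add(21, -1), 2), Mul(-1, 1550)), 6), Mul(-1, 46603)) = Add(Mul(Add(Pow(20, 2), -1550), 6), -46603) = Add(Mul(Add(400, -1550), 6), -46603) = Add(Mul(-1150, 6), -46603) = Add(-6900, -46603) = -53503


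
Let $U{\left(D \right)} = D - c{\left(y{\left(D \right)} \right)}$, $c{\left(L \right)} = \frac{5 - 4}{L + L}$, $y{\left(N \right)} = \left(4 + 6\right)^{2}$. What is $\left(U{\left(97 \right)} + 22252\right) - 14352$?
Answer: $\frac{1599399}{200} \approx 7997.0$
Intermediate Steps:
$y{\left(N \right)} = 100$ ($y{\left(N \right)} = 10^{2} = 100$)
$c{\left(L \right)} = \frac{1}{2 L}$ ($c{\left(L \right)} = 1 \frac{1}{2 L} = \frac{1}{2 L}$)
$U{\left(D \right)} = - \frac{1}{200} + D$ ($U{\left(D \right)} = D - \frac{1}{2 \cdot 100} = D - \frac{1}{2} \cdot \frac{1}{100} = D - \frac{1}{200} = - \frac{1}{200} + D$)
$\left(U{\left(97 \right)} + 22252\right) - 14352 = \left(\left(- \frac{1}{200} + 97\right) + 22252\right) - 14352 = \left(\frac{19399}{200} + 22252\right) - 14352 = \frac{4469799}{200} - 14352 = \frac{1599399}{200}$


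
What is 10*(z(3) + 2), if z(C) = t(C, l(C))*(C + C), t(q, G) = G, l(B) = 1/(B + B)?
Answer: 30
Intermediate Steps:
l(B) = 1/(2*B)
z(C) = 1 (z(C) = (1/(2*C))*(C + C) = (1/(2*C))*(2*C) = 1)
10*(z(3) + 2) = 10*(1 + 2) = 10*3 = 30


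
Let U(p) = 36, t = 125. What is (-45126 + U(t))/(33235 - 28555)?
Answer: -501/52 ≈ -9.6346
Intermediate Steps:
(-45126 + U(t))/(33235 - 28555) = (-45126 + 36)/(33235 - 28555) = -45090/4680 = -45090*1/4680 = -501/52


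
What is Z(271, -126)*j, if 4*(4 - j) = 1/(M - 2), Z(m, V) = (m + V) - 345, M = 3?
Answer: -750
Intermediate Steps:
Z(m, V) = -345 + V + m (Z(m, V) = (V + m) - 345 = -345 + V + m)
j = 15/4 (j = 4 - 1/(4*(3 - 2)) = 4 - ¼/1 = 4 - ¼*1 = 4 - ¼ = 15/4 ≈ 3.7500)
Z(271, -126)*j = (-345 - 126 + 271)*(15/4) = -200*15/4 = -750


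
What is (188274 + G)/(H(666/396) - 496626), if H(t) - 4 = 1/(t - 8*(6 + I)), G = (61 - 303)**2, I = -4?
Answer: -38876985/78217976 ≈ -0.49703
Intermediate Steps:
G = 58564 (G = (-242)**2 = 58564)
H(t) = 4 + 1/(-16 + t) (H(t) = 4 + 1/(t - 8*(6 - 4)) = 4 + 1/(t - 8*2) = 4 + 1/(t - 16) = 4 + 1/(-16 + t))
(188274 + G)/(H(666/396) - 496626) = (188274 + 58564)/((-63 + 4*(666/396))/(-16 + 666/396) - 496626) = 246838/((-63 + 4*(666*(1/396)))/(-16 + 666*(1/396)) - 496626) = 246838/((-63 + 4*(37/22))/(-16 + 37/22) - 496626) = 246838/((-63 + 74/11)/(-315/22) - 496626) = 246838/(-22/315*(-619/11) - 496626) = 246838/(1238/315 - 496626) = 246838/(-156435952/315) = 246838*(-315/156435952) = -38876985/78217976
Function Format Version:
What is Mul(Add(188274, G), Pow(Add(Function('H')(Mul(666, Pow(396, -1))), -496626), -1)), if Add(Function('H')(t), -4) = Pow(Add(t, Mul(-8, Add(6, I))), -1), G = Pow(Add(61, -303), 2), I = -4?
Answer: Rational(-38876985, 78217976) ≈ -0.49703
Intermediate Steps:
G = 58564 (G = Pow(-242, 2) = 58564)
Function('H')(t) = Add(4, Pow(Add(-16, t), -1)) (Function('H')(t) = Add(4, Pow(Add(t, Mul(-8, Add(6, -4))), -1)) = Add(4, Pow(Add(t, Mul(-8, 2)), -1)) = Add(4, Pow(Add(t, -16), -1)) = Add(4, Pow(Add(-16, t), -1)))
Mul(Add(188274, G), Pow(Add(Function('H')(Mul(666, Pow(396, -1))), -496626), -1)) = Mul(Add(188274, 58564), Pow(Add(Mul(Pow(Add(-16, Mul(666, Pow(396, -1))), -1), Add(-63, Mul(4, Mul(666, Pow(396, -1))))), -496626), -1)) = Mul(246838, Pow(Add(Mul(Pow(Add(-16, Mul(666, Rational(1, 396))), -1), Add(-63, Mul(4, Mul(666, Rational(1, 396))))), -496626), -1)) = Mul(246838, Pow(Add(Mul(Pow(Add(-16, Rational(37, 22)), -1), Add(-63, Mul(4, Rational(37, 22)))), -496626), -1)) = Mul(246838, Pow(Add(Mul(Pow(Rational(-315, 22), -1), Add(-63, Rational(74, 11))), -496626), -1)) = Mul(246838, Pow(Add(Mul(Rational(-22, 315), Rational(-619, 11)), -496626), -1)) = Mul(246838, Pow(Add(Rational(1238, 315), -496626), -1)) = Mul(246838, Pow(Rational(-156435952, 315), -1)) = Mul(246838, Rational(-315, 156435952)) = Rational(-38876985, 78217976)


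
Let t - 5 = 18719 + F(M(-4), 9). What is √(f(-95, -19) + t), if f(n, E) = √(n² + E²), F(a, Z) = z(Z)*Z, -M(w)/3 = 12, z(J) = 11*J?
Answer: √(19615 + 19*√26) ≈ 140.40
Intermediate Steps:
M(w) = -36 (M(w) = -3*12 = -36)
F(a, Z) = 11*Z² (F(a, Z) = (11*Z)*Z = 11*Z²)
f(n, E) = √(E² + n²)
t = 19615 (t = 5 + (18719 + 11*9²) = 5 + (18719 + 11*81) = 5 + (18719 + 891) = 5 + 19610 = 19615)
√(f(-95, -19) + t) = √(√((-19)² + (-95)²) + 19615) = √(√(361 + 9025) + 19615) = √(√9386 + 19615) = √(19*√26 + 19615) = √(19615 + 19*√26)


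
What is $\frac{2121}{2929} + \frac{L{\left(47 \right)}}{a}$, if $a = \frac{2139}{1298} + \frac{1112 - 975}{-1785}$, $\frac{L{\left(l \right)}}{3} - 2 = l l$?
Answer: $\frac{445754150079}{105568381} \approx 4222.4$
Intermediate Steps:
$L{\left(l \right)} = 6 + 3 l^{2}$ ($L{\left(l \right)} = 6 + 3 l l = 6 + 3 l^{2}$)
$a = \frac{3640289}{2316930}$ ($a = 2139 \cdot \frac{1}{1298} + \left(1112 - 975\right) \left(- \frac{1}{1785}\right) = \frac{2139}{1298} + 137 \left(- \frac{1}{1785}\right) = \frac{2139}{1298} - \frac{137}{1785} = \frac{3640289}{2316930} \approx 1.5712$)
$\frac{2121}{2929} + \frac{L{\left(47 \right)}}{a} = \frac{2121}{2929} + \frac{6 + 3 \cdot 47^{2}}{\frac{3640289}{2316930}} = 2121 \cdot \frac{1}{2929} + \left(6 + 3 \cdot 2209\right) \frac{2316930}{3640289} = \frac{21}{29} + \left(6 + 6627\right) \frac{2316930}{3640289} = \frac{21}{29} + 6633 \cdot \frac{2316930}{3640289} = \frac{21}{29} + \frac{15368196690}{3640289} = \frac{445754150079}{105568381}$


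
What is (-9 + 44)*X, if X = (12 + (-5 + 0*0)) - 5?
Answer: 70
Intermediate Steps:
X = 2 (X = (12 + (-5 + 0)) - 5 = (12 - 5) - 5 = 7 - 5 = 2)
(-9 + 44)*X = (-9 + 44)*2 = 35*2 = 70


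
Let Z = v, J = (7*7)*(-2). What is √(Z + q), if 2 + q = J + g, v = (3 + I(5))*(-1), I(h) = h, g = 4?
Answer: 2*I*√26 ≈ 10.198*I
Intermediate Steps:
J = -98 (J = 49*(-2) = -98)
v = -8 (v = (3 + 5)*(-1) = 8*(-1) = -8)
q = -96 (q = -2 + (-98 + 4) = -2 - 94 = -96)
Z = -8
√(Z + q) = √(-8 - 96) = √(-104) = 2*I*√26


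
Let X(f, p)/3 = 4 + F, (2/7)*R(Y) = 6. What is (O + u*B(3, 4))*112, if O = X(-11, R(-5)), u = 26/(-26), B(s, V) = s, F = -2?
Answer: 336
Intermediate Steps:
R(Y) = 21 (R(Y) = (7/2)*6 = 21)
u = -1 (u = 26*(-1/26) = -1)
X(f, p) = 6 (X(f, p) = 3*(4 - 2) = 3*2 = 6)
O = 6
(O + u*B(3, 4))*112 = (6 - 1*3)*112 = (6 - 3)*112 = 3*112 = 336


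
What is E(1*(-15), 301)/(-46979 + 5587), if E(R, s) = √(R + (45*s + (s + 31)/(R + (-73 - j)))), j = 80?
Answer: -√23863434/1738464 ≈ -0.0028100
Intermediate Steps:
E(R, s) = √(R + 45*s + (31 + s)/(-153 + R)) (E(R, s) = √(R + (45*s + (s + 31)/(R + (-73 - 1*80)))) = √(R + (45*s + (31 + s)/(R + (-73 - 80)))) = √(R + (45*s + (31 + s)/(R - 153))) = √(R + (45*s + (31 + s)/(-153 + R))) = √(R + 45*s + (31 + s)/(-153 + R)))
E(1*(-15), 301)/(-46979 + 5587) = √((-31 - 1*301 + (153 - (-15))*(1*(-15) + 45*301))/(153 - (-15)))/(-46979 + 5587) = √((-31 - 301 + (153 - 1*(-15))*(-15 + 13545))/(153 - 1*(-15)))/(-41392) = √((-31 - 301 + (153 + 15)*13530)/(153 + 15))*(-1/41392) = √((-31 - 301 + 168*13530)/168)*(-1/41392) = √((-31 - 301 + 2273040)/168)*(-1/41392) = √((1/168)*2272708)*(-1/41392) = √(568177/42)*(-1/41392) = (√23863434/42)*(-1/41392) = -√23863434/1738464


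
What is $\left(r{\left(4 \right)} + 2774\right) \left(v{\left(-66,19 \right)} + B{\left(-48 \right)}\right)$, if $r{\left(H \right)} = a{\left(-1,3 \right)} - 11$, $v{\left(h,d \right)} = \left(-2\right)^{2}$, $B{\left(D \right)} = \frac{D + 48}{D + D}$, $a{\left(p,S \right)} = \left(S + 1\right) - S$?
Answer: $11056$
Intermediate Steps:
$a{\left(p,S \right)} = 1$ ($a{\left(p,S \right)} = \left(1 + S\right) - S = 1$)
$B{\left(D \right)} = \frac{48 + D}{2 D}$
$v{\left(h,d \right)} = 4$
$r{\left(H \right)} = -10$ ($r{\left(H \right)} = 1 - 11 = -10$)
$\left(r{\left(4 \right)} + 2774\right) \left(v{\left(-66,19 \right)} + B{\left(-48 \right)}\right) = \left(-10 + 2774\right) \left(4 + \frac{48 - 48}{2 \left(-48\right)}\right) = 2764 \left(4 + \frac{1}{2} \left(- \frac{1}{48}\right) 0\right) = 2764 \left(4 + 0\right) = 2764 \cdot 4 = 11056$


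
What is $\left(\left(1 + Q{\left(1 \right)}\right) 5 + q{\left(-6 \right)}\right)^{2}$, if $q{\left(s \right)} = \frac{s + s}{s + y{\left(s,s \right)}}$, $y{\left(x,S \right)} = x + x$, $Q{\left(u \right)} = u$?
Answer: $\frac{1024}{9} \approx 113.78$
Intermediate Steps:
$y{\left(x,S \right)} = 2 x$
$q{\left(s \right)} = \frac{2}{3}$ ($q{\left(s \right)} = \frac{s + s}{s + 2 s} = \frac{2 s}{3 s} = 2 s \frac{1}{3 s} = \frac{2}{3}$)
$\left(\left(1 + Q{\left(1 \right)}\right) 5 + q{\left(-6 \right)}\right)^{2} = \left(\left(1 + 1\right) 5 + \frac{2}{3}\right)^{2} = \left(2 \cdot 5 + \frac{2}{3}\right)^{2} = \left(10 + \frac{2}{3}\right)^{2} = \left(\frac{32}{3}\right)^{2} = \frac{1024}{9}$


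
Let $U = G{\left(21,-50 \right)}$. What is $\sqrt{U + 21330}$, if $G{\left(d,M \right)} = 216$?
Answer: $9 \sqrt{266} \approx 146.79$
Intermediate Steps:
$U = 216$
$\sqrt{U + 21330} = \sqrt{216 + 21330} = \sqrt{21546} = 9 \sqrt{266}$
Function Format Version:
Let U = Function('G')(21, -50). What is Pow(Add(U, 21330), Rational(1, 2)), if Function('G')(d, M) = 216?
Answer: Mul(9, Pow(266, Rational(1, 2))) ≈ 146.79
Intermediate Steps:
U = 216
Pow(Add(U, 21330), Rational(1, 2)) = Pow(Add(216, 21330), Rational(1, 2)) = Pow(21546, Rational(1, 2)) = Mul(9, Pow(266, Rational(1, 2)))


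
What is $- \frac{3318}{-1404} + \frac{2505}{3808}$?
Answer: $\frac{1345997}{445536} \approx 3.0211$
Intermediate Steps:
$- \frac{3318}{-1404} + \frac{2505}{3808} = \left(-3318\right) \left(- \frac{1}{1404}\right) + 2505 \cdot \frac{1}{3808} = \frac{553}{234} + \frac{2505}{3808} = \frac{1345997}{445536}$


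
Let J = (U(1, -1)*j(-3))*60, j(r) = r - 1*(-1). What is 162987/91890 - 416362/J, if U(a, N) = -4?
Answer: -212118169/245040 ≈ -865.65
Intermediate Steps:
j(r) = 1 + r (j(r) = r + 1 = 1 + r)
J = 480 (J = -4*(1 - 3)*60 = -4*(-2)*60 = 8*60 = 480)
162987/91890 - 416362/J = 162987/91890 - 416362/480 = 162987*(1/91890) - 416362*1/480 = 54329/30630 - 208181/240 = -212118169/245040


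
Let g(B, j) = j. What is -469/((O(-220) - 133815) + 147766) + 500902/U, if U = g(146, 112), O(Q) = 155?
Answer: 1766417771/394968 ≈ 4472.3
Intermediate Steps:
U = 112
-469/((O(-220) - 133815) + 147766) + 500902/U = -469/((155 - 133815) + 147766) + 500902/112 = -469/(-133660 + 147766) + 500902*(1/112) = -469/14106 + 250451/56 = 1766417771/394968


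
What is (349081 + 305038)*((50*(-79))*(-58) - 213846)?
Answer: 9977931226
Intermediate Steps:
(349081 + 305038)*((50*(-79))*(-58) - 213846) = 654119*(-3950*(-58) - 213846) = 654119*(229100 - 213846) = 654119*15254 = 9977931226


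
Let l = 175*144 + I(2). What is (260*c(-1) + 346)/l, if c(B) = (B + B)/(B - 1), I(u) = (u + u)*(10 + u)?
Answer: 101/4208 ≈ 0.024002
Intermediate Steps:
I(u) = 2*u*(10 + u) (I(u) = (2*u)*(10 + u) = 2*u*(10 + u))
c(B) = 2*B/(-1 + B) (c(B) = (2*B)/(-1 + B) = 2*B/(-1 + B))
l = 25248 (l = 175*144 + 2*2*(10 + 2) = 25200 + 2*2*12 = 25200 + 48 = 25248)
(260*c(-1) + 346)/l = (260*(2*(-1)/(-1 - 1)) + 346)/25248 = (260*(2*(-1)/(-2)) + 346)*(1/25248) = (260*(2*(-1)*(-1/2)) + 346)*(1/25248) = (260*1 + 346)*(1/25248) = (260 + 346)*(1/25248) = 606*(1/25248) = 101/4208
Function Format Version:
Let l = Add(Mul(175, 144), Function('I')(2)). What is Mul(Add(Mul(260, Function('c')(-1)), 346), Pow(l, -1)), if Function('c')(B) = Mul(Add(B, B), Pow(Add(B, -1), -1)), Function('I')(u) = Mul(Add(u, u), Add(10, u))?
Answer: Rational(101, 4208) ≈ 0.024002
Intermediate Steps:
Function('I')(u) = Mul(2, u, Add(10, u)) (Function('I')(u) = Mul(Mul(2, u), Add(10, u)) = Mul(2, u, Add(10, u)))
Function('c')(B) = Mul(2, B, Pow(Add(-1, B), -1)) (Function('c')(B) = Mul(Mul(2, B), Pow(Add(-1, B), -1)) = Mul(2, B, Pow(Add(-1, B), -1)))
l = 25248 (l = Add(Mul(175, 144), Mul(2, 2, Add(10, 2))) = Add(25200, Mul(2, 2, 12)) = Add(25200, 48) = 25248)
Mul(Add(Mul(260, Function('c')(-1)), 346), Pow(l, -1)) = Mul(Add(Mul(260, Mul(2, -1, Pow(Add(-1, -1), -1))), 346), Pow(25248, -1)) = Mul(Add(Mul(260, Mul(2, -1, Pow(-2, -1))), 346), Rational(1, 25248)) = Mul(Add(Mul(260, Mul(2, -1, Rational(-1, 2))), 346), Rational(1, 25248)) = Mul(Add(Mul(260, 1), 346), Rational(1, 25248)) = Mul(Add(260, 346), Rational(1, 25248)) = Mul(606, Rational(1, 25248)) = Rational(101, 4208)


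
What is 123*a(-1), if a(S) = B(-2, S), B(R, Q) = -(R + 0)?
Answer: 246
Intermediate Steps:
B(R, Q) = -R
a(S) = 2 (a(S) = -1*(-2) = 2)
123*a(-1) = 123*2 = 246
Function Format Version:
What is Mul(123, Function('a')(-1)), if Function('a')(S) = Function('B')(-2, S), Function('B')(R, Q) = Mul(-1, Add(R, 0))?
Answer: 246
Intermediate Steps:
Function('B')(R, Q) = Mul(-1, R)
Function('a')(S) = 2 (Function('a')(S) = Mul(-1, -2) = 2)
Mul(123, Function('a')(-1)) = Mul(123, 2) = 246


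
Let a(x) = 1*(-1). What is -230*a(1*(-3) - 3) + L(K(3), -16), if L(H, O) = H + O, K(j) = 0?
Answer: 214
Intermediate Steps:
a(x) = -1
-230*a(1*(-3) - 3) + L(K(3), -16) = -230*(-1) + (0 - 16) = 230 - 16 = 214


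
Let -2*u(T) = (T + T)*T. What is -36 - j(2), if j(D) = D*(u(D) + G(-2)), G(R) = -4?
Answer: -20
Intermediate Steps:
u(T) = -T**2 (u(T) = -(T + T)*T/2 = -2*T*T/2 = -T**2)
j(D) = D*(-4 - D**2) (j(D) = D*(-D**2 - 4) = D*(-4 - D**2))
-36 - j(2) = -36 - (-1)*2*(4 + 2**2) = -36 - (-1)*2*(4 + 4) = -36 - (-1)*2*8 = -36 - 1*(-16) = -36 + 16 = -20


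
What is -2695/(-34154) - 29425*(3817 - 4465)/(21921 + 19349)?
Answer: 65133920225/140953558 ≈ 462.09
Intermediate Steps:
-2695/(-34154) - 29425*(3817 - 4465)/(21921 + 19349) = -2695*(-1/34154) - 29425/(41270/(-648)) = 2695/34154 - 29425/(41270*(-1/648)) = 2695/34154 - 29425/(-20635/324) = 2695/34154 - 29425*(-324/20635) = 2695/34154 + 1906740/4127 = 65133920225/140953558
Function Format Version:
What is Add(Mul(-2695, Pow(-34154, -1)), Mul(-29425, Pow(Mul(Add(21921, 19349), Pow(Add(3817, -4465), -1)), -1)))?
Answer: Rational(65133920225, 140953558) ≈ 462.09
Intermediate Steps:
Add(Mul(-2695, Pow(-34154, -1)), Mul(-29425, Pow(Mul(Add(21921, 19349), Pow(Add(3817, -4465), -1)), -1))) = Add(Mul(-2695, Rational(-1, 34154)), Mul(-29425, Pow(Mul(41270, Pow(-648, -1)), -1))) = Add(Rational(2695, 34154), Mul(-29425, Pow(Mul(41270, Rational(-1, 648)), -1))) = Add(Rational(2695, 34154), Mul(-29425, Pow(Rational(-20635, 324), -1))) = Add(Rational(2695, 34154), Mul(-29425, Rational(-324, 20635))) = Add(Rational(2695, 34154), Rational(1906740, 4127)) = Rational(65133920225, 140953558)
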